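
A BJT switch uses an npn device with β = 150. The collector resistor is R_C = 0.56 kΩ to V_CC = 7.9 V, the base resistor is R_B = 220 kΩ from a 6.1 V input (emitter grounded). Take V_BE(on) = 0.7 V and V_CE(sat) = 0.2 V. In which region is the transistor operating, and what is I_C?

active; I_C ≈ 3.7 mA

Assume active. Base-emitter loop: I_B = (V_BB − V_BE)/R_B = (6.1 − 0.7)/220 = 0.0245 mA.
I_C = β·I_B = 150×0.0245 = 3.68 mA.
V_CE = V_CC − I_C·R_C = 7.9 − 3.68×0.56 = 5.84 V > V_CE(sat), so the active-region assumption holds.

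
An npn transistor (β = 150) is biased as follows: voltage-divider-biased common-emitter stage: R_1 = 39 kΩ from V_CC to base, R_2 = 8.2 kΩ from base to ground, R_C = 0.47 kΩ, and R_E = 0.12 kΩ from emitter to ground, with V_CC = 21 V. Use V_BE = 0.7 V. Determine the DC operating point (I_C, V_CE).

Thevenize the base divider: V_Th = V_CC·R_2/(R_1+R_2) = 21×8.2/47.2 = 3.65 V, R_Th = R_1‖R_2 = 6.78 kΩ.
Base-emitter loop: V_Th = I_B·R_Th + V_BE + (β+1)I_B·R_E, so I_B = (3.65 − 0.7) / (6.78 + 151×0.12) = 0.118 mA.
I_C = β·I_B = 150×0.118 = 17.8 mA, and I_E = (β+1)I_B = 17.9 mA.
V_CE = V_CC − I_C·R_C − I_E·R_E = 21 − 17.8×0.47 − 17.9×0.12 = 10.5 V.
V_CE = 10.5 V > 0.2 V confirms active-region operation.

I_C ≈ 18 mA, V_CE ≈ 11 V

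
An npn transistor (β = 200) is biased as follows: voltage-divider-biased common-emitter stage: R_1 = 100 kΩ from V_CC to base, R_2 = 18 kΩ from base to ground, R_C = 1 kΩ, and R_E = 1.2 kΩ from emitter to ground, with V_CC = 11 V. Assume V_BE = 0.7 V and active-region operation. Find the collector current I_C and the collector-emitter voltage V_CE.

I_C ≈ 0.76 mA, V_CE ≈ 9.3 V

Thevenize the base divider: V_Th = V_CC·R_2/(R_1+R_2) = 11×18/118 = 1.68 V, R_Th = R_1‖R_2 = 15.3 kΩ.
Base-emitter loop: V_Th = I_B·R_Th + V_BE + (β+1)I_B·R_E, so I_B = (1.68 − 0.7) / (15.3 + 201×1.2) = 0.00381 mA.
I_C = β·I_B = 200×0.00381 = 0.763 mA, and I_E = (β+1)I_B = 0.766 mA.
V_CE = V_CC − I_C·R_C − I_E·R_E = 11 − 0.763×1 − 0.766×1.2 = 9.32 V.
V_CE = 9.32 V > 0.2 V confirms active-region operation.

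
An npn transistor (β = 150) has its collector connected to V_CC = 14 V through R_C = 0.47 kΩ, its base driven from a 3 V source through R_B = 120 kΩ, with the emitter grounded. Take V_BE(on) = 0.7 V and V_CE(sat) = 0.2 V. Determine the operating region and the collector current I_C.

active; I_C ≈ 2.9 mA

Assume active. Base-emitter loop: I_B = (V_BB − V_BE)/R_B = (3 − 0.7)/120 = 0.0192 mA.
I_C = β·I_B = 150×0.0192 = 2.88 mA.
V_CE = V_CC − I_C·R_C = 14 − 2.88×0.47 = 12.6 V > V_CE(sat), so the active-region assumption holds.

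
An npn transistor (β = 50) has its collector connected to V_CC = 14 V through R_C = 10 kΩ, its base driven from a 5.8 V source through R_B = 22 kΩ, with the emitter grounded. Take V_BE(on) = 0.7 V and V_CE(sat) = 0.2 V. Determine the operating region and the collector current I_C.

Assume active: I_B = (5.8 − 0.7)/22 = 0.232 mA, giving I_C = β·I_B = 11.6 mA.
But then V_CE = 14 − 11.6×10 = -102 V < V_CE(sat) = 0.2 V — impossible in the active region.
So the transistor is saturated. With V_CE = 0.2 V, I_C = (V_CC − 0.2)/R_C = 13.8/10 = 1.38 mA.
Check: β·I_B = 11.6 mA > I_C = 1.38 mA, confirming saturation.

saturation; I_C ≈ 1.4 mA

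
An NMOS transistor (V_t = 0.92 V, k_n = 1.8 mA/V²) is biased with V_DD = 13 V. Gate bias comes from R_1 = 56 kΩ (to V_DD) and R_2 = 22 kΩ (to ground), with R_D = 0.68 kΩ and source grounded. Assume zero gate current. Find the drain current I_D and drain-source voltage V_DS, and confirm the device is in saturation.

I_D ≈ 6.8 mA, V_DS ≈ 8.4 V

V_G = V_DD·R_2/(R_1+R_2) = 13×22/78 = 3.67 V. With the source grounded, V_GS = V_G = 3.67 V.
Assume saturation: I_D = (k_n/2)(V_GS − V_t)² = (1.8/2)×(3.67 − 0.92)² = 0.9×2.75² = 6.79 mA.
V_DS = V_DD − I_D·R_D = 13 − 6.79×0.68 = 8.38 V.
Saturation requires V_DS ≥ V_GS − V_t = 2.75 V; 8.38 ≥ 2.75 ✓.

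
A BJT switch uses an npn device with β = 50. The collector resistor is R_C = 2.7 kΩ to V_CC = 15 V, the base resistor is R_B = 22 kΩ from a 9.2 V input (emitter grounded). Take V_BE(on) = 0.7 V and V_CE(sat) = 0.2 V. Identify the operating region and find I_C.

saturation; I_C ≈ 5.5 mA

Assume active: I_B = (9.2 − 0.7)/22 = 0.386 mA, giving I_C = β·I_B = 19.3 mA.
But then V_CE = 15 − 19.3×2.7 = -37.2 V < V_CE(sat) = 0.2 V — impossible in the active region.
So the transistor is saturated. With V_CE = 0.2 V, I_C = (V_CC − 0.2)/R_C = 14.8/2.7 = 5.48 mA.
Check: β·I_B = 19.3 mA > I_C = 5.48 mA, confirming saturation.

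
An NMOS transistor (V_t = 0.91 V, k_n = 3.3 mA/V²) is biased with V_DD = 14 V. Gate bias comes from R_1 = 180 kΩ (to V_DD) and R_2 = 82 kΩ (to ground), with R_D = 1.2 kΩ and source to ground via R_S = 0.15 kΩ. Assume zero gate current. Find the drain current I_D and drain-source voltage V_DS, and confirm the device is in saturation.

I_D ≈ 8.2 mA, V_DS ≈ 2.9 V

V_G = V_DD·R_2/(R_1+R_2) = 14×82/262 = 4.38 V.
Assume saturation: I_D = (k_n/2)(V_GS − V_t)² with V_GS = V_G − I_D·R_S = 4.38 − 0.15·I_D.
Substituting gives 0.0371·I_D² − 2.72·I_D + 19.9 = 0, with roots I_D = 8.24 or 65 mA.
The root I_D = 65 mA gives V_GS = -5.37 V ≤ V_t, so take I_D = 8.24 mA.
Then V_GS = 3.15 V and V_DS = V_DD − I_D(R_D+R_S) = 14 − 8.24×1.35 = 2.87 V.
Saturation requires V_DS ≥ V_GS − V_t = 2.24 V; 2.87 ≥ 2.24 ✓.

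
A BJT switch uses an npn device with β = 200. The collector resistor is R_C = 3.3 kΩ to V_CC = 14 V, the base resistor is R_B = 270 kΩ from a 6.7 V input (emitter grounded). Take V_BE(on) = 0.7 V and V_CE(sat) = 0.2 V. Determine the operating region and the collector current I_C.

saturation; I_C ≈ 4.2 mA

Assume active: I_B = (6.7 − 0.7)/270 = 0.0222 mA, giving I_C = β·I_B = 4.44 mA.
But then V_CE = 14 − 4.44×3.3 = -0.667 V < V_CE(sat) = 0.2 V — impossible in the active region.
So the transistor is saturated. With V_CE = 0.2 V, I_C = (V_CC − 0.2)/R_C = 13.8/3.3 = 4.18 mA.
Check: β·I_B = 4.44 mA > I_C = 4.18 mA, confirming saturation.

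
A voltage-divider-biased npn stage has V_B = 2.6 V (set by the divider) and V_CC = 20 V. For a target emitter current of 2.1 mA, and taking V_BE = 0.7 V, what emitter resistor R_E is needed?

R_E ≈ 0.9 kΩ

V_E = V_B − V_BE = 2.6 − 0.7 = 1.9 V.
R_E = V_E / I_E = 1.9 / 2.1 = 0.905 kΩ.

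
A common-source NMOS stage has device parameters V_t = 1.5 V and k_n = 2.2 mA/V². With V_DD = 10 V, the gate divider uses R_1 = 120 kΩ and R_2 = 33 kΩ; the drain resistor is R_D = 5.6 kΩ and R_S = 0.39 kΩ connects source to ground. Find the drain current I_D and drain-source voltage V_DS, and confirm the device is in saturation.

I_D ≈ 0.31 mA, V_DS ≈ 8.1 V

V_G = V_DD·R_2/(R_1+R_2) = 10×33/153 = 2.16 V.
Assume saturation: I_D = (k_n/2)(V_GS − V_t)² with V_GS = V_G − I_D·R_S = 2.16 − 0.39·I_D.
Substituting gives 0.167·I_D² − 1.56·I_D + 0.475 = 0, with roots I_D = 0.314 or 9.03 mA.
The root I_D = 9.03 mA gives V_GS = -1.37 V ≤ V_t, so take I_D = 0.314 mA.
Then V_GS = 2.03 V and V_DS = V_DD − I_D(R_D+R_S) = 10 − 0.314×5.99 = 8.12 V.
Saturation requires V_DS ≥ V_GS − V_t = 0.534 V; 8.12 ≥ 0.534 ✓.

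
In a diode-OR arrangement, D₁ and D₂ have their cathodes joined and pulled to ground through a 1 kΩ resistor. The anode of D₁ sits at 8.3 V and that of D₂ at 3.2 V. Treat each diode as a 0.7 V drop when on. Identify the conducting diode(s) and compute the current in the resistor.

Only D₁ conducts; I_R ≈ 7.6 mA

Assume both conduct. Then node N would need to be at both 8.3−0.7 = 7.6 V and 3.2−0.7 = 2.5 V, which is impossible.
Assume only D₁ conducts: V_N = 8.3 − 0.7 = 7.6 V, so I_R = 7.6/1 = 7.6 mA.
Check D₂: its anode-to-cathode voltage is 3.2 − 7.6 = -4.4 V < 0.7 V, so it is off. The assumption is consistent.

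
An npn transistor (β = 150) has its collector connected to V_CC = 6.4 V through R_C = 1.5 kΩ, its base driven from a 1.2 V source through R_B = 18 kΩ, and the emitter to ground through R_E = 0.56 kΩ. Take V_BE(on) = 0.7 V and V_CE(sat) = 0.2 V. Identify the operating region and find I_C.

active; I_C ≈ 0.73 mA

Assume active. Base-emitter loop: I_B = (V_BB − V_BE)/(R_B + (β+1)R_E) = (1.2 − 0.7)/(18 + 151×0.56) = 0.00488 mA.
I_C = β·I_B = 150×0.00488 = 0.731 mA.
V_CE = V_CC − I_C·R_C − I_E·R_E = 6.4 − 0.731×1.5 − 0.736×0.56 = 4.89 V > V_CE(sat), so the active-region assumption holds.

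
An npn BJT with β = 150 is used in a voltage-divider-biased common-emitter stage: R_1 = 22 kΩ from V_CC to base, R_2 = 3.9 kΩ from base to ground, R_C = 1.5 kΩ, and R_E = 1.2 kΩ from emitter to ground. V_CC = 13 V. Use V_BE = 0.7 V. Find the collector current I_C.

I_C ≈ 1 mA

Thevenize the base divider: V_Th = V_CC·R_2/(R_1+R_2) = 13×3.9/25.9 = 1.96 V, R_Th = R_1‖R_2 = 3.31 kΩ.
Base-emitter loop: V_Th = I_B·R_Th + V_BE + (β+1)I_B·R_E, so I_B = (1.96 − 0.7) / (3.31 + 151×1.2) = 0.00682 mA.
I_C = β·I_B = 150×0.00682 = 1.02 mA, and I_E = (β+1)I_B = 1.03 mA.
V_CE = V_CC − I_C·R_C − I_E·R_E = 13 − 1.02×1.5 − 1.03×1.2 = 10.2 V.
V_CE = 10.2 V > 0.2 V confirms active-region operation.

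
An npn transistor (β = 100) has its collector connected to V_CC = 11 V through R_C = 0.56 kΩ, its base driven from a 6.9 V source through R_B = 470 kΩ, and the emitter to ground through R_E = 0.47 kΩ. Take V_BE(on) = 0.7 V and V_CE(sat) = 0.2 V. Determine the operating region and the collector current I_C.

Assume active. Base-emitter loop: I_B = (V_BB − V_BE)/(R_B + (β+1)R_E) = (6.9 − 0.7)/(470 + 101×0.47) = 0.012 mA.
I_C = β·I_B = 100×0.012 = 1.2 mA.
V_CE = V_CC − I_C·R_C − I_E·R_E = 11 − 1.2×0.56 − 1.21×0.47 = 9.76 V > V_CE(sat), so the active-region assumption holds.

active; I_C ≈ 1.2 mA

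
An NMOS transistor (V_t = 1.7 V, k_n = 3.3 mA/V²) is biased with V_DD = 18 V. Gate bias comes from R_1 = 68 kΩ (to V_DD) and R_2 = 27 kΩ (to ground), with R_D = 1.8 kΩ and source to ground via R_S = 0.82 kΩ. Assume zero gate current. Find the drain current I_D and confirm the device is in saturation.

I_D ≈ 2.6 mA

V_G = V_DD·R_2/(R_1+R_2) = 18×27/95 = 5.12 V.
Assume saturation: I_D = (k_n/2)(V_GS − V_t)² with V_GS = V_G − I_D·R_S = 5.12 − 0.82·I_D.
Substituting gives 1.11·I_D² − 10.2·I_D + 19.3 = 0, with roots I_D = 2.63 or 6.61 mA.
The root I_D = 6.61 mA gives V_GS = -0.301 V ≤ V_t, so take I_D = 2.63 mA.
Then V_GS = 2.96 V and V_DS = V_DD − I_D(R_D+R_S) = 18 − 2.63×2.62 = 11.1 V.
Saturation requires V_DS ≥ V_GS − V_t = 1.26 V; 11.1 ≥ 1.26 ✓.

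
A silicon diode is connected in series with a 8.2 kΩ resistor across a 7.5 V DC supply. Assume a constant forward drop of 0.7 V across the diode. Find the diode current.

KVL around the loop: 7.5 = V_D + I·R = 0.7 + I × 8.2 kΩ.
So I = (7.5 − 0.7) / 8.2 kΩ = 6.8 / 8.2 = 0.829 mA.

I ≈ 0.83 mA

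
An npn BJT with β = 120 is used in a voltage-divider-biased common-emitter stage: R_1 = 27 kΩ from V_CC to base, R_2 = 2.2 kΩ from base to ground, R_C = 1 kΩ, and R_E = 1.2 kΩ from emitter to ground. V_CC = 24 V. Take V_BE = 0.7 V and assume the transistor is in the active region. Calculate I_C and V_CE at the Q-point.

Thevenize the base divider: V_Th = V_CC·R_2/(R_1+R_2) = 24×2.2/29.2 = 1.81 V, R_Th = R_1‖R_2 = 2.03 kΩ.
Base-emitter loop: V_Th = I_B·R_Th + V_BE + (β+1)I_B·R_E, so I_B = (1.81 − 0.7) / (2.03 + 121×1.2) = 0.00753 mA.
I_C = β·I_B = 120×0.00753 = 0.903 mA, and I_E = (β+1)I_B = 0.911 mA.
V_CE = V_CC − I_C·R_C − I_E·R_E = 24 − 0.903×1 − 0.911×1.2 = 22 V.
V_CE = 22 V > 0.2 V confirms active-region operation.

I_C ≈ 0.9 mA, V_CE ≈ 22 V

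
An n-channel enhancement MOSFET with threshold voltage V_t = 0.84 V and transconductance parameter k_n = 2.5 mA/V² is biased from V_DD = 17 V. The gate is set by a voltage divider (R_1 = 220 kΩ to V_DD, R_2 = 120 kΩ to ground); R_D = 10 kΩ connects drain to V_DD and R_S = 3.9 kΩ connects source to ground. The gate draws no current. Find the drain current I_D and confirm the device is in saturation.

V_G = V_DD·R_2/(R_1+R_2) = 17×120/340 = 6 V.
Assume saturation: I_D = (k_n/2)(V_GS − V_t)² with V_GS = V_G − I_D·R_S = 6 − 3.9·I_D.
Substituting gives 19·I_D² − 51.3·I_D + 33.3 = 0, with roots I_D = 1.08 or 1.61 mA.
The root I_D = 1.61 mA gives V_GS = -0.296 V ≤ V_t, so take I_D = 1.08 mA.
Then V_GS = 1.77 V and V_DS = V_DD − I_D(R_D+R_S) = 17 − 1.08×13.9 = 1.93 V.
Saturation requires V_DS ≥ V_GS − V_t = 0.931 V; 1.93 ≥ 0.931 ✓.

I_D ≈ 1.1 mA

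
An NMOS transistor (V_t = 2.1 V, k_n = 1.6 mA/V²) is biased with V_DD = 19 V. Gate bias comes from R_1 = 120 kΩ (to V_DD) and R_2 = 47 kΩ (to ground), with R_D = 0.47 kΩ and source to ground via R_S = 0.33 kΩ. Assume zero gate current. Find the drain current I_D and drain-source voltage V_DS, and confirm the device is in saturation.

I_D ≈ 3.5 mA, V_DS ≈ 16 V

V_G = V_DD·R_2/(R_1+R_2) = 19×47/167 = 5.35 V.
Assume saturation: I_D = (k_n/2)(V_GS − V_t)² with V_GS = V_G − I_D·R_S = 5.35 − 0.33·I_D.
Substituting gives 0.0871·I_D² − 2.71·I_D + 8.44 = 0, with roots I_D = 3.5 or 27.7 mA.
The root I_D = 27.7 mA gives V_GS = -3.78 V ≤ V_t, so take I_D = 3.5 mA.
Then V_GS = 4.19 V and V_DS = V_DD − I_D(R_D+R_S) = 19 − 3.5×0.8 = 16.2 V.
Saturation requires V_DS ≥ V_GS − V_t = 2.09 V; 16.2 ≥ 2.09 ✓.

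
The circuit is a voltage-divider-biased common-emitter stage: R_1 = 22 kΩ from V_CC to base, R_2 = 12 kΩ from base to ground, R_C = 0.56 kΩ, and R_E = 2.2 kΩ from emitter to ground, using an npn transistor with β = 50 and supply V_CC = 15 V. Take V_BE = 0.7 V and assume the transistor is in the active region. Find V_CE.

V_CE ≈ 9.6 V

Thevenize the base divider: V_Th = V_CC·R_2/(R_1+R_2) = 15×12/34 = 5.29 V, R_Th = R_1‖R_2 = 7.76 kΩ.
Base-emitter loop: V_Th = I_B·R_Th + V_BE + (β+1)I_B·R_E, so I_B = (5.29 − 0.7) / (7.76 + 51×2.2) = 0.0383 mA.
I_C = β·I_B = 50×0.0383 = 1.91 mA, and I_E = (β+1)I_B = 1.95 mA.
V_CE = V_CC − I_C·R_C − I_E·R_E = 15 − 1.91×0.56 − 1.95×2.2 = 9.63 V.
V_CE = 9.63 V > 0.2 V confirms active-region operation.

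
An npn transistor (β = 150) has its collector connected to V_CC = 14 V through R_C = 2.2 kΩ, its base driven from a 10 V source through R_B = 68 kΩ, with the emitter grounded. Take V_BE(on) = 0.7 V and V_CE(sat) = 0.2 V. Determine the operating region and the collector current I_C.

saturation; I_C ≈ 6.3 mA

Assume active: I_B = (10 − 0.7)/68 = 0.137 mA, giving I_C = β·I_B = 20.5 mA.
But then V_CE = 14 − 20.5×2.2 = -31.1 V < V_CE(sat) = 0.2 V — impossible in the active region.
So the transistor is saturated. With V_CE = 0.2 V, I_C = (V_CC − 0.2)/R_C = 13.8/2.2 = 6.27 mA.
Check: β·I_B = 20.5 mA > I_C = 6.27 mA, confirming saturation.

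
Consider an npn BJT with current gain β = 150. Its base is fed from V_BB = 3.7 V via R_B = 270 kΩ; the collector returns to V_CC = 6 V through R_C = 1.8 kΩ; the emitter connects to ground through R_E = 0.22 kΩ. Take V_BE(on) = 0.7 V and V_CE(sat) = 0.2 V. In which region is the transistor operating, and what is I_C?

active; I_C ≈ 1.5 mA

Assume active. Base-emitter loop: I_B = (V_BB − V_BE)/(R_B + (β+1)R_E) = (3.7 − 0.7)/(270 + 151×0.22) = 0.00989 mA.
I_C = β·I_B = 150×0.00989 = 1.48 mA.
V_CE = V_CC − I_C·R_C − I_E·R_E = 6 − 1.48×1.8 − 1.49×0.22 = 3 V > V_CE(sat), so the active-region assumption holds.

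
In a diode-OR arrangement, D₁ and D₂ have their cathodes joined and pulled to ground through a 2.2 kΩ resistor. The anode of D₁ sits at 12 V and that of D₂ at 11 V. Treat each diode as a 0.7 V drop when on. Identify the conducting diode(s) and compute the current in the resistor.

Only D₁ conducts; I_R ≈ 5.1 mA

Assume both conduct. Then node N would need to be at both 12−0.7 = 11.3 V and 11−0.7 = 10.3 V, which is impossible.
Assume only D₁ conducts: V_N = 12 − 0.7 = 11.3 V, so I_R = 11.3/2.2 = 5.14 mA.
Check D₂: its anode-to-cathode voltage is 11 − 11.3 = -0.3 V < 0.7 V, so it is off. The assumption is consistent.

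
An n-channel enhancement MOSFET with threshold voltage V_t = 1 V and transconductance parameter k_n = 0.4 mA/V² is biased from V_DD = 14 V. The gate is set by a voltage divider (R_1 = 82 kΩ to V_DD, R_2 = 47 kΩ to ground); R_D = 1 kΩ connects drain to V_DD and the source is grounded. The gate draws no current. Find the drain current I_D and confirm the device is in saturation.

I_D ≈ 3.4 mA

V_G = V_DD·R_2/(R_1+R_2) = 14×47/129 = 5.1 V. With the source grounded, V_GS = V_G = 5.1 V.
Assume saturation: I_D = (k_n/2)(V_GS − V_t)² = (0.4/2)×(5.1 − 1)² = 0.2×4.1² = 3.36 mA.
V_DS = V_DD − I_D·R_D = 14 − 3.36×1 = 10.6 V.
Saturation requires V_DS ≥ V_GS − V_t = 4.1 V; 10.6 ≥ 4.1 ✓.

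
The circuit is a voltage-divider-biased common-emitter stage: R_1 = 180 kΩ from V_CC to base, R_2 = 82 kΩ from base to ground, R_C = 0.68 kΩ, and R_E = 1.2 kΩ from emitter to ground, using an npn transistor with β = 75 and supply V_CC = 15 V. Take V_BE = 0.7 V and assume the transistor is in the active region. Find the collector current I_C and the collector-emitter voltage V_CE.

Thevenize the base divider: V_Th = V_CC·R_2/(R_1+R_2) = 15×82/262 = 4.69 V, R_Th = R_1‖R_2 = 56.3 kΩ.
Base-emitter loop: V_Th = I_B·R_Th + V_BE + (β+1)I_B·R_E, so I_B = (4.69 − 0.7) / (56.3 + 76×1.2) = 0.0271 mA.
I_C = β·I_B = 75×0.0271 = 2.03 mA, and I_E = (β+1)I_B = 2.06 mA.
V_CE = V_CC − I_C·R_C − I_E·R_E = 15 − 2.03×0.68 − 2.06×1.2 = 11.1 V.
V_CE = 11.1 V > 0.2 V confirms active-region operation.

I_C ≈ 2 mA, V_CE ≈ 11 V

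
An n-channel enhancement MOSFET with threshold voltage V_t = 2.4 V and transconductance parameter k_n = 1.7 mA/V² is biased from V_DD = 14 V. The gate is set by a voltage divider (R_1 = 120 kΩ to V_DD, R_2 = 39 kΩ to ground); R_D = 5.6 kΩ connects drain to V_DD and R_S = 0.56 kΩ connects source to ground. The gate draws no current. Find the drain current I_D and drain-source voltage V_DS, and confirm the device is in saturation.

I_D ≈ 0.49 mA, V_DS ≈ 11 V

V_G = V_DD·R_2/(R_1+R_2) = 14×39/159 = 3.43 V.
Assume saturation: I_D = (k_n/2)(V_GS − V_t)² with V_GS = V_G − I_D·R_S = 3.43 − 0.56·I_D.
Substituting gives 0.267·I_D² − 1.98·I_D + 0.909 = 0, with roots I_D = 0.49 or 6.95 mA.
The root I_D = 6.95 mA gives V_GS = -0.46 V ≤ V_t, so take I_D = 0.49 mA.
Then V_GS = 3.16 V and V_DS = V_DD − I_D(R_D+R_S) = 14 − 0.49×6.16 = 11 V.
Saturation requires V_DS ≥ V_GS − V_t = 0.759 V; 11 ≥ 0.759 ✓.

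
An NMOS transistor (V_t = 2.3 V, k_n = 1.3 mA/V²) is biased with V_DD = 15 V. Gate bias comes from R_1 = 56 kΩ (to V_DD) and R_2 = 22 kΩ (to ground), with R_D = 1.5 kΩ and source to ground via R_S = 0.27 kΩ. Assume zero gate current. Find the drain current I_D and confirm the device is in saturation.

V_G = V_DD·R_2/(R_1+R_2) = 15×22/78 = 4.23 V.
Assume saturation: I_D = (k_n/2)(V_GS − V_t)² with V_GS = V_G − I_D·R_S = 4.23 − 0.27·I_D.
Substituting gives 0.0474·I_D² − 1.68·I_D + 2.42 = 0, with roots I_D = 1.51 or 33.9 mA.
The root I_D = 33.9 mA gives V_GS = -4.92 V ≤ V_t, so take I_D = 1.51 mA.
Then V_GS = 3.82 V and V_DS = V_DD − I_D(R_D+R_S) = 15 − 1.51×1.77 = 12.3 V.
Saturation requires V_DS ≥ V_GS − V_t = 1.52 V; 12.3 ≥ 1.52 ✓.

I_D ≈ 1.5 mA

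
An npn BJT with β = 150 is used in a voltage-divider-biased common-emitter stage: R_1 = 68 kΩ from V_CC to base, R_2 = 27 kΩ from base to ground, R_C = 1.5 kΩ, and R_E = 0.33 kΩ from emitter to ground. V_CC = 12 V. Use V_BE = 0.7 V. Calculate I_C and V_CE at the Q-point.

I_C ≈ 5.9 mA, V_CE ≈ 1.2 V

Thevenize the base divider: V_Th = V_CC·R_2/(R_1+R_2) = 12×27/95 = 3.41 V, R_Th = R_1‖R_2 = 19.3 kΩ.
Base-emitter loop: V_Th = I_B·R_Th + V_BE + (β+1)I_B·R_E, so I_B = (3.41 − 0.7) / (19.3 + 151×0.33) = 0.0392 mA.
I_C = β·I_B = 150×0.0392 = 5.88 mA, and I_E = (β+1)I_B = 5.92 mA.
V_CE = V_CC − I_C·R_C − I_E·R_E = 12 − 5.88×1.5 − 5.92×0.33 = 1.23 V.
V_CE = 1.23 V > 0.2 V confirms active-region operation.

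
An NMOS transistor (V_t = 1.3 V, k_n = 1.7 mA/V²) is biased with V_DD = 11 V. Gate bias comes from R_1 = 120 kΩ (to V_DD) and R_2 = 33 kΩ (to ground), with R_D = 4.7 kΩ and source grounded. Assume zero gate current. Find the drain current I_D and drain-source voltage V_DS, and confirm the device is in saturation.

V_G = V_DD·R_2/(R_1+R_2) = 11×33/153 = 2.37 V. With the source grounded, V_GS = V_G = 2.37 V.
Assume saturation: I_D = (k_n/2)(V_GS − V_t)² = (1.7/2)×(2.37 − 1.3)² = 0.85×1.07² = 0.978 mA.
V_DS = V_DD − I_D·R_D = 11 − 0.978×4.7 = 6.4 V.
Saturation requires V_DS ≥ V_GS − V_t = 1.07 V; 6.4 ≥ 1.07 ✓.

I_D ≈ 0.98 mA, V_DS ≈ 6.4 V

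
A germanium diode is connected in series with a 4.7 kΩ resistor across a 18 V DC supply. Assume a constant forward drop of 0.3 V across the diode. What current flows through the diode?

I ≈ 3.8 mA

KVL around the loop: 18 = V_D + I·R = 0.3 + I × 4.7 kΩ.
So I = (18 − 0.3) / 4.7 kΩ = 17.7 / 4.7 = 3.77 mA.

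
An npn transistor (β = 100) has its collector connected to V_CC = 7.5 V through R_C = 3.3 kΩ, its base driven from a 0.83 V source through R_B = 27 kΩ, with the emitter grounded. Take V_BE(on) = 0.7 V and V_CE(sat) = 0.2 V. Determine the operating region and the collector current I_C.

active; I_C ≈ 0.48 mA

Assume active. Base-emitter loop: I_B = (V_BB − V_BE)/R_B = (0.83 − 0.7)/27 = 0.00481 mA.
I_C = β·I_B = 100×0.00481 = 0.481 mA.
V_CE = V_CC − I_C·R_C = 7.5 − 0.481×3.3 = 5.91 V > V_CE(sat), so the active-region assumption holds.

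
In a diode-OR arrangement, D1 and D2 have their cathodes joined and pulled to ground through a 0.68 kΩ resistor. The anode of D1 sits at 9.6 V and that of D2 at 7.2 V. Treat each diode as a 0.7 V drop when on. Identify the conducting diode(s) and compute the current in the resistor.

Only D1 conducts; I_R ≈ 13 mA

Assume both conduct. Then node N would need to be at both 9.6−0.7 = 8.9 V and 7.2−0.7 = 6.5 V, which is impossible.
Assume only D1 conducts: V_N = 9.6 − 0.7 = 8.9 V, so I_R = 8.9/0.68 = 13.1 mA.
Check D2: its anode-to-cathode voltage is 7.2 − 8.9 = -1.7 V < 0.7 V, so it is off. The assumption is consistent.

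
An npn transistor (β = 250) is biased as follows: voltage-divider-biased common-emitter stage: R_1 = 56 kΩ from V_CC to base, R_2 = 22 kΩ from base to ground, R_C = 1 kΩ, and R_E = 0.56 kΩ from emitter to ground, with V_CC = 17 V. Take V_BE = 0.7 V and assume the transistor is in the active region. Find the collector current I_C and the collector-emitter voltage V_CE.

I_C ≈ 6.5 mA, V_CE ≈ 6.8 V

Thevenize the base divider: V_Th = V_CC·R_2/(R_1+R_2) = 17×22/78 = 4.79 V, R_Th = R_1‖R_2 = 15.8 kΩ.
Base-emitter loop: V_Th = I_B·R_Th + V_BE + (β+1)I_B·R_E, so I_B = (4.79 − 0.7) / (15.8 + 251×0.56) = 0.0262 mA.
I_C = β·I_B = 250×0.0262 = 6.55 mA, and I_E = (β+1)I_B = 6.57 mA.
V_CE = V_CC − I_C·R_C − I_E·R_E = 17 − 6.55×1 − 6.57×0.56 = 6.77 V.
V_CE = 6.77 V > 0.2 V confirms active-region operation.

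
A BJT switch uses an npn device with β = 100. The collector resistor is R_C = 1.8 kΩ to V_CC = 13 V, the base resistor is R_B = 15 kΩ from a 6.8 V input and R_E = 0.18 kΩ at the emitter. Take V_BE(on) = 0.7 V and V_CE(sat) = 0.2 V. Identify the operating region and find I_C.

saturation; I_C ≈ 6.4 mA

Assume active: I_B = (6.8 − 0.7)/(15 + 101×0.18) = 0.184 mA, I_C = β·I_B = 18.4 mA.
Then V_CE = 13 − 18.4×1.8 − 18.6×0.18 = -23.4 V < 0.2 V — the active assumption fails.
Re-solve with V_CE = 0.2 V. KCL at the emitter: V_E/R_E = (V_BB−0.7−V_E)/R_B + (V_CC−0.2−V_E)/R_C, giving V_E = 1.22 V.
I_C = (V_CC − 0.2 − V_E)/R_C = (12.8 − 1.22)/1.8 = 6.44 mA.
Check: I_B = (6.1 − 1.22)/15 = 0.326 mA, and β·I_B = 32.6 mA > I_C, confirming saturation.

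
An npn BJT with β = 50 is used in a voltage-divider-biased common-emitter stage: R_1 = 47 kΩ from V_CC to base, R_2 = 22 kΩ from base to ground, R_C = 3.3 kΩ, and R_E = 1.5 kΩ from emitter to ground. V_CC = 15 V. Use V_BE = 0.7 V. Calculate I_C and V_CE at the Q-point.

Thevenize the base divider: V_Th = V_CC·R_2/(R_1+R_2) = 15×22/69 = 4.78 V, R_Th = R_1‖R_2 = 15 kΩ.
Base-emitter loop: V_Th = I_B·R_Th + V_BE + (β+1)I_B·R_E, so I_B = (4.78 − 0.7) / (15 + 51×1.5) = 0.0446 mA.
I_C = β·I_B = 50×0.0446 = 2.23 mA, and I_E = (β+1)I_B = 2.28 mA.
V_CE = V_CC − I_C·R_C − I_E·R_E = 15 − 2.23×3.3 − 2.28×1.5 = 4.22 V.
V_CE = 4.22 V > 0.2 V confirms active-region operation.

I_C ≈ 2.2 mA, V_CE ≈ 4.2 V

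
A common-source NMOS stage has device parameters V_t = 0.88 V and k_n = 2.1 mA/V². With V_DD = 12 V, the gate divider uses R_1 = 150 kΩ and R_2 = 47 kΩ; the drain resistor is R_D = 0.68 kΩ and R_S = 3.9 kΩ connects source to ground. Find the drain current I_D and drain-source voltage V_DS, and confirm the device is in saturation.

I_D ≈ 0.36 mA, V_DS ≈ 10 V

V_G = V_DD·R_2/(R_1+R_2) = 12×47/197 = 2.86 V.
Assume saturation: I_D = (k_n/2)(V_GS − V_t)² with V_GS = V_G − I_D·R_S = 2.86 − 3.9·I_D.
Substituting gives 16·I_D² − 17.2·I_D + 4.13 = 0, with roots I_D = 0.359 or 0.721 mA.
The root I_D = 0.721 mA gives V_GS = 0.0514 V ≤ V_t, so take I_D = 0.359 mA.
Then V_GS = 1.46 V and V_DS = V_DD − I_D(R_D+R_S) = 12 − 0.359×4.58 = 10.4 V.
Saturation requires V_DS ≥ V_GS − V_t = 0.584 V; 10.4 ≥ 0.584 ✓.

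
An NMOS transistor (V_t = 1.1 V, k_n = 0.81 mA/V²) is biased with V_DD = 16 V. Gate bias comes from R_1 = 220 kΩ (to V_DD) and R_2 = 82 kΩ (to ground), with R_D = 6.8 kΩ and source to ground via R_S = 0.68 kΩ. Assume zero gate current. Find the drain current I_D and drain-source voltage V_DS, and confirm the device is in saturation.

V_G = V_DD·R_2/(R_1+R_2) = 16×82/302 = 4.34 V.
Assume saturation: I_D = (k_n/2)(V_GS − V_t)² with V_GS = V_G − I_D·R_S = 4.34 − 0.68·I_D.
Substituting gives 0.187·I_D² − 2.79·I_D + 4.26 = 0, with roots I_D = 1.73 or 13.2 mA.
The root I_D = 13.2 mA gives V_GS = -4.6 V ≤ V_t, so take I_D = 1.73 mA.
Then V_GS = 3.17 V and V_DS = V_DD − I_D(R_D+R_S) = 16 − 1.73×7.48 = 3.05 V.
Saturation requires V_DS ≥ V_GS − V_t = 2.07 V; 3.05 ≥ 2.07 ✓.

I_D ≈ 1.7 mA, V_DS ≈ 3.1 V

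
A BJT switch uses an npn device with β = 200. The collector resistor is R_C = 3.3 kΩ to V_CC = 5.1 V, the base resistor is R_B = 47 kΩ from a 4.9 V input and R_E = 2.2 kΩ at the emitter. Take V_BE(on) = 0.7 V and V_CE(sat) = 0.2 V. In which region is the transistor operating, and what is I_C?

saturation; I_C ≈ 0.87 mA

Assume active: I_B = (4.9 − 0.7)/(47 + 201×2.2) = 0.00859 mA, I_C = β·I_B = 1.72 mA.
Then V_CE = 5.1 − 1.72×3.3 − 1.73×2.2 = -4.36 V < 0.2 V — the active assumption fails.
Re-solve with V_CE = 0.2 V. KCL at the emitter: V_E/R_E = (V_BB−0.7−V_E)/R_B + (V_CC−0.2−V_E)/R_C, giving V_E = 2.02 V.
I_C = (V_CC − 0.2 − V_E)/R_C = (4.9 − 2.02)/3.3 = 0.872 mA.
Check: I_B = (4.2 − 2.02)/47 = 0.0464 mA, and β·I_B = 9.27 mA > I_C, confirming saturation.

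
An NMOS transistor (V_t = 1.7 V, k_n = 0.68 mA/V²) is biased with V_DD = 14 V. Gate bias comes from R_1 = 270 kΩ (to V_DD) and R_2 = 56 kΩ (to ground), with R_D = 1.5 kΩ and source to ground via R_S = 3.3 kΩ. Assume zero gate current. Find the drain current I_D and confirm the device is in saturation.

V_G = V_DD·R_2/(R_1+R_2) = 14×56/326 = 2.4 V.
Assume saturation: I_D = (k_n/2)(V_GS − V_t)² with V_GS = V_G − I_D·R_S = 2.4 − 3.3·I_D.
Substituting gives 3.7·I_D² − 2.58·I_D + 0.169 = 0, with roots I_D = 0.0731 or 0.624 mA.
The root I_D = 0.624 mA gives V_GS = 0.345 V ≤ V_t, so take I_D = 0.0731 mA.
Then V_GS = 2.16 V and V_DS = V_DD − I_D(R_D+R_S) = 14 − 0.0731×4.8 = 13.6 V.
Saturation requires V_DS ≥ V_GS − V_t = 0.464 V; 13.6 ≥ 0.464 ✓.

I_D ≈ 0.073 mA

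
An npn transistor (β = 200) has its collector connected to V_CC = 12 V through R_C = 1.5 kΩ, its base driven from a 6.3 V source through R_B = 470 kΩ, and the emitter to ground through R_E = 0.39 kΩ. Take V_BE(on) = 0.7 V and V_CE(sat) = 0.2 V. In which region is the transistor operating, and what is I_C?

Assume active. Base-emitter loop: I_B = (V_BB − V_BE)/(R_B + (β+1)R_E) = (6.3 − 0.7)/(470 + 201×0.39) = 0.0102 mA.
I_C = β·I_B = 200×0.0102 = 2.04 mA.
V_CE = V_CC − I_C·R_C − I_E·R_E = 12 − 2.04×1.5 − 2.05×0.39 = 8.14 V > V_CE(sat), so the active-region assumption holds.

active; I_C ≈ 2 mA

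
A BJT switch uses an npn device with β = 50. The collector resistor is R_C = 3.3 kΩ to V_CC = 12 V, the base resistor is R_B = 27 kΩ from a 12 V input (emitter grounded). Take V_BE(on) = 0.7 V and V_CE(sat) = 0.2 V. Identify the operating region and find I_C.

Assume active: I_B = (12 − 0.7)/27 = 0.419 mA, giving I_C = β·I_B = 20.9 mA.
But then V_CE = 12 − 20.9×3.3 = -57.1 V < V_CE(sat) = 0.2 V — impossible in the active region.
So the transistor is saturated. With V_CE = 0.2 V, I_C = (V_CC − 0.2)/R_C = 11.8/3.3 = 3.58 mA.
Check: β·I_B = 20.9 mA > I_C = 3.58 mA, confirming saturation.

saturation; I_C ≈ 3.6 mA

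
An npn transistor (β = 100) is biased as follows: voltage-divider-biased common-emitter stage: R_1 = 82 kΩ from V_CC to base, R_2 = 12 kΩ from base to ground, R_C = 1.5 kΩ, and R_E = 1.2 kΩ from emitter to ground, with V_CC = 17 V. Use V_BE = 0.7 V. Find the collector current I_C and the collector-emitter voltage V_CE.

I_C ≈ 1.1 mA, V_CE ≈ 14 V

Thevenize the base divider: V_Th = V_CC·R_2/(R_1+R_2) = 17×12/94 = 2.17 V, R_Th = R_1‖R_2 = 10.5 kΩ.
Base-emitter loop: V_Th = I_B·R_Th + V_BE + (β+1)I_B·R_E, so I_B = (2.17 − 0.7) / (10.5 + 101×1.2) = 0.0112 mA.
I_C = β·I_B = 100×0.0112 = 1.12 mA, and I_E = (β+1)I_B = 1.13 mA.
V_CE = V_CC − I_C·R_C − I_E·R_E = 17 − 1.12×1.5 − 1.13×1.2 = 14 V.
V_CE = 14 V > 0.2 V confirms active-region operation.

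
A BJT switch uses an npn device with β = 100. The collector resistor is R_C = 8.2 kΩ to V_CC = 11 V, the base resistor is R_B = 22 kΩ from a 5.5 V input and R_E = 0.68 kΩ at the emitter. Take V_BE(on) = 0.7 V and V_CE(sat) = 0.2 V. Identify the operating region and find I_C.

saturation; I_C ≈ 1.2 mA

Assume active: I_B = (5.5 − 0.7)/(22 + 101×0.68) = 0.0529 mA, I_C = β·I_B = 5.29 mA.
Then V_CE = 11 − 5.29×8.2 − 5.35×0.68 = -36 V < 0.2 V — the active assumption fails.
Re-solve with V_CE = 0.2 V. KCL at the emitter: V_E/R_E = (V_BB−0.7−V_E)/R_B + (V_CC−0.2−V_E)/R_C, giving V_E = 0.937 V.
I_C = (V_CC − 0.2 − V_E)/R_C = (10.8 − 0.937)/8.2 = 1.2 mA.
Check: I_B = (4.8 − 0.937)/22 = 0.176 mA, and β·I_B = 17.6 mA > I_C, confirming saturation.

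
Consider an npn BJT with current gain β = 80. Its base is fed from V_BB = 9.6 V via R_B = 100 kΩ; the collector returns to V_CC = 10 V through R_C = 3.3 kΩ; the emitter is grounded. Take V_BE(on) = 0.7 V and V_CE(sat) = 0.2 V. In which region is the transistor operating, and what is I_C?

Assume active: I_B = (9.6 − 0.7)/100 = 0.089 mA, giving I_C = β·I_B = 7.12 mA.
But then V_CE = 10 − 7.12×3.3 = -13.5 V < V_CE(sat) = 0.2 V — impossible in the active region.
So the transistor is saturated. With V_CE = 0.2 V, I_C = (V_CC − 0.2)/R_C = 9.8/3.3 = 2.97 mA.
Check: β·I_B = 7.12 mA > I_C = 2.97 mA, confirming saturation.

saturation; I_C ≈ 3 mA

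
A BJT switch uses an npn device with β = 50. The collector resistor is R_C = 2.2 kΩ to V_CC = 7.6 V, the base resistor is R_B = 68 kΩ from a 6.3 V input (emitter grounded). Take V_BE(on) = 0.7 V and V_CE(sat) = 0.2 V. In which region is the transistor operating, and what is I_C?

saturation; I_C ≈ 3.4 mA

Assume active: I_B = (6.3 − 0.7)/68 = 0.0824 mA, giving I_C = β·I_B = 4.12 mA.
But then V_CE = 7.6 − 4.12×2.2 = -1.46 V < V_CE(sat) = 0.2 V — impossible in the active region.
So the transistor is saturated. With V_CE = 0.2 V, I_C = (V_CC − 0.2)/R_C = 7.4/2.2 = 3.36 mA.
Check: β·I_B = 4.12 mA > I_C = 3.36 mA, confirming saturation.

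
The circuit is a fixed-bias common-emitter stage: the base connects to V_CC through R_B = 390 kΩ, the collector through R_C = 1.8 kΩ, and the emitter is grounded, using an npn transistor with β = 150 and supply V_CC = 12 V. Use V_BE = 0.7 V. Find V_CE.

Base loop: V_CC = I_B·R_B + V_BE, so I_B = (12 − 0.7)/390 kΩ = 0.029 mA.
In the active region I_C = β·I_B = 150 × 0.029 = 4.35 mA.
Collector loop: V_CE = V_CC − I_C·R_C = 12 − 4.35×1.8 = 4.18 V.
Since V_CE = 4.18 V > V_CE(sat) ≈ 0.2 V, the transistor is in the active region as assumed.

V_CE ≈ 4.2 V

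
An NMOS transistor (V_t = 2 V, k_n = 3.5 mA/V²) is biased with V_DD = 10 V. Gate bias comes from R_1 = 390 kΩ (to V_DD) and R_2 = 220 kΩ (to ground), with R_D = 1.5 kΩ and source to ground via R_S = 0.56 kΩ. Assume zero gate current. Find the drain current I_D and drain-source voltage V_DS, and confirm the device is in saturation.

I_D ≈ 1.3 mA, V_DS ≈ 7.3 V

V_G = V_DD·R_2/(R_1+R_2) = 10×220/610 = 3.61 V.
Assume saturation: I_D = (k_n/2)(V_GS − V_t)² with V_GS = V_G − I_D·R_S = 3.61 − 0.56·I_D.
Substituting gives 0.549·I_D² − 4.15·I_D + 4.52 = 0, with roots I_D = 1.32 or 6.24 mA.
The root I_D = 6.24 mA gives V_GS = 0.112 V ≤ V_t, so take I_D = 1.32 mA.
Then V_GS = 2.87 V and V_DS = V_DD − I_D(R_D+R_S) = 10 − 1.32×2.06 = 7.28 V.
Saturation requires V_DS ≥ V_GS − V_t = 0.868 V; 7.28 ≥ 0.868 ✓.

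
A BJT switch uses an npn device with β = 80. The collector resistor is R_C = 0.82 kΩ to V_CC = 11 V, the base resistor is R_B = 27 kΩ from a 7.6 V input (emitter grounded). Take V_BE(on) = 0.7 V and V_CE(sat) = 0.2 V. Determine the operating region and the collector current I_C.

Assume active: I_B = (7.6 − 0.7)/27 = 0.256 mA, giving I_C = β·I_B = 20.4 mA.
But then V_CE = 11 − 20.4×0.82 = -5.76 V < V_CE(sat) = 0.2 V — impossible in the active region.
So the transistor is saturated. With V_CE = 0.2 V, I_C = (V_CC − 0.2)/R_C = 10.8/0.82 = 13.2 mA.
Check: β·I_B = 20.4 mA > I_C = 13.2 mA, confirming saturation.

saturation; I_C ≈ 13 mA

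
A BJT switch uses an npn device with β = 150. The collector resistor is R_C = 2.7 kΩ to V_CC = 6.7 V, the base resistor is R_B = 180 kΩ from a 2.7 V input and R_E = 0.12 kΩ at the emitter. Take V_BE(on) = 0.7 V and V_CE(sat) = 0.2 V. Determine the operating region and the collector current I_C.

Assume active. Base-emitter loop: I_B = (V_BB − V_BE)/(R_B + (β+1)R_E) = (2.7 − 0.7)/(180 + 151×0.12) = 0.0101 mA.
I_C = β·I_B = 150×0.0101 = 1.51 mA.
V_CE = V_CC − I_C·R_C − I_E·R_E = 6.7 − 1.51×2.7 − 1.52×0.12 = 2.43 V > V_CE(sat), so the active-region assumption holds.

active; I_C ≈ 1.5 mA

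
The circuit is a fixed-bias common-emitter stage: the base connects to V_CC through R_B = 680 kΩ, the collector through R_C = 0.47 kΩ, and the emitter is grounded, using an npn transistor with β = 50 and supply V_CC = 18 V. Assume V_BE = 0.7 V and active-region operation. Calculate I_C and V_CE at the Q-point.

Base loop: V_CC = I_B·R_B + V_BE, so I_B = (18 − 0.7)/680 kΩ = 0.0254 mA.
In the active region I_C = β·I_B = 50 × 0.0254 = 1.27 mA.
Collector loop: V_CE = V_CC − I_C·R_C = 18 − 1.27×0.47 = 17.4 V.
Since V_CE = 17.4 V > V_CE(sat) ≈ 0.2 V, the transistor is in the active region as assumed.

I_C ≈ 1.3 mA, V_CE ≈ 17 V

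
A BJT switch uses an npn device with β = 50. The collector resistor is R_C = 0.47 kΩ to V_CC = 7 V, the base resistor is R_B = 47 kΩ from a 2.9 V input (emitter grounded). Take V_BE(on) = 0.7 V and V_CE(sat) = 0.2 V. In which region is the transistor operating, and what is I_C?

active; I_C ≈ 2.3 mA

Assume active. Base-emitter loop: I_B = (V_BB − V_BE)/R_B = (2.9 − 0.7)/47 = 0.0468 mA.
I_C = β·I_B = 50×0.0468 = 2.34 mA.
V_CE = V_CC − I_C·R_C = 7 − 2.34×0.47 = 5.9 V > V_CE(sat), so the active-region assumption holds.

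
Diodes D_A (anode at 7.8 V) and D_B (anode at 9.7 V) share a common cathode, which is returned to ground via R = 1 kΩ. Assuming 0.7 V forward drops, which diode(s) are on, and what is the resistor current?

Assume both conduct. Then node N would need to be at both 7.8−0.7 = 7.1 V and 9.7−0.7 = 9 V, which is impossible.
Assume only D_B conducts: V_N = 9.7 − 0.7 = 9 V, so I_R = 9/1 = 9 mA.
Check D_A: its anode-to-cathode voltage is 7.8 − 9 = -1.2 V < 0.7 V, so it is off. The assumption is consistent.

Only D_B conducts; I_R ≈ 9 mA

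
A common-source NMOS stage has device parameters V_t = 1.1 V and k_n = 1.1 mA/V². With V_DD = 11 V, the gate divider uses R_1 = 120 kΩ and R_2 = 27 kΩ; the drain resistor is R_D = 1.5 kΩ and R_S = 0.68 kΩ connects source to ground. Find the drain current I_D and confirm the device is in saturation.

I_D ≈ 0.29 mA

V_G = V_DD·R_2/(R_1+R_2) = 11×27/147 = 2.02 V.
Assume saturation: I_D = (k_n/2)(V_GS − V_t)² with V_GS = V_G − I_D·R_S = 2.02 − 0.68·I_D.
Substituting gives 0.254·I_D² − 1.69·I_D + 0.466 = 0, with roots I_D = 0.288 or 6.35 mA.
The root I_D = 6.35 mA gives V_GS = -2.3 V ≤ V_t, so take I_D = 0.288 mA.
Then V_GS = 1.82 V and V_DS = V_DD − I_D(R_D+R_S) = 11 − 0.288×2.18 = 10.4 V.
Saturation requires V_DS ≥ V_GS − V_t = 0.724 V; 10.4 ≥ 0.724 ✓.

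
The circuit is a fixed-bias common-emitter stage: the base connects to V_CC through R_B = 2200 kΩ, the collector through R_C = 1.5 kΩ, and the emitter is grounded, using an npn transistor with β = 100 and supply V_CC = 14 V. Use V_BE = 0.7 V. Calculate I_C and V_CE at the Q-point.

I_C ≈ 0.6 mA, V_CE ≈ 13 V

Base loop: V_CC = I_B·R_B + V_BE, so I_B = (14 − 0.7)/2200 kΩ = 0.00605 mA.
In the active region I_C = β·I_B = 100 × 0.00605 = 0.605 mA.
Collector loop: V_CE = V_CC − I_C·R_C = 14 − 0.605×1.5 = 13.1 V.
Since V_CE = 13.1 V > V_CE(sat) ≈ 0.2 V, the transistor is in the active region as assumed.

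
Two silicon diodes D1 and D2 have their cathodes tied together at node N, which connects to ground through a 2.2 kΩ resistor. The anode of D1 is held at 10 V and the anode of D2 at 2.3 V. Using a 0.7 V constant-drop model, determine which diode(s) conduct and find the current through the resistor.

Only D1 conducts; I_R ≈ 4.2 mA

Assume both conduct. Then node N would need to be at both 10−0.7 = 9.3 V and 2.3−0.7 = 1.6 V, which is impossible.
Assume only D1 conducts: V_N = 10 − 0.7 = 9.3 V, so I_R = 9.3/2.2 = 4.23 mA.
Check D2: its anode-to-cathode voltage is 2.3 − 9.3 = -7 V < 0.7 V, so it is off. The assumption is consistent.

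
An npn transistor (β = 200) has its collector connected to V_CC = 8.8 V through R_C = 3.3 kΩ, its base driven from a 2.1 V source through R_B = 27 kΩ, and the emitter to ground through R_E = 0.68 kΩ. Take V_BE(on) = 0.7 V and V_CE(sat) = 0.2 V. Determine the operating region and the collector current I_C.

Assume active. Base-emitter loop: I_B = (V_BB − V_BE)/(R_B + (β+1)R_E) = (2.1 − 0.7)/(27 + 201×0.68) = 0.00855 mA.
I_C = β·I_B = 200×0.00855 = 1.71 mA.
V_CE = V_CC − I_C·R_C − I_E·R_E = 8.8 − 1.71×3.3 − 1.72×0.68 = 1.99 V > V_CE(sat), so the active-region assumption holds.

active; I_C ≈ 1.7 mA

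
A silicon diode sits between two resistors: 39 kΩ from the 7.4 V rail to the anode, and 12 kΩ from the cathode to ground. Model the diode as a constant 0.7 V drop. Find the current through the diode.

I ≈ 0.13 mA

The two resistors are in series with the diode, so KVL gives 7.4 = I·39 + 0.7 + I·12.
I = (7.4 − 0.7) / (39 + 12) kΩ = 6.7 / 51 = 0.131 mA.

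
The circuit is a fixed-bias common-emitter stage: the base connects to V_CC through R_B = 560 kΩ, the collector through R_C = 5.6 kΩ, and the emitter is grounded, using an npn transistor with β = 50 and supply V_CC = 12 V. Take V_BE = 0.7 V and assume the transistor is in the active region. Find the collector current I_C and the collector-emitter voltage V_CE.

I_C ≈ 1 mA, V_CE ≈ 6.3 V

Base loop: V_CC = I_B·R_B + V_BE, so I_B = (12 − 0.7)/560 kΩ = 0.0202 mA.
In the active region I_C = β·I_B = 50 × 0.0202 = 1.01 mA.
Collector loop: V_CE = V_CC − I_C·R_C = 12 − 1.01×5.6 = 6.35 V.
Since V_CE = 6.35 V > V_CE(sat) ≈ 0.2 V, the transistor is in the active region as assumed.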